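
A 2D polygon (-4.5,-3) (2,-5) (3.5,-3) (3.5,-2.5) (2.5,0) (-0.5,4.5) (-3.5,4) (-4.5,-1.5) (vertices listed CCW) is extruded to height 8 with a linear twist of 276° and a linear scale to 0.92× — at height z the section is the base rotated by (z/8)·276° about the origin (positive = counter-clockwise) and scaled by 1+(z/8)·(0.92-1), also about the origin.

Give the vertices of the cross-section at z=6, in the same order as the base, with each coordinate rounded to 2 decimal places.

Cross-section at z=6: (2.49,4.43) (-3.81,3.33) (-4.21,1.02) (-4.00,0.60) (-2.09,-1.07) (2.34,-3.56) (4.64,-1.86) (3.13,3.18)

t = z/height = 6/8 = 0.75
s = 1 + (scale-1)·z/height = 1 + (0.92-1)·6/8 = 0.940000
θ = twist·z/height = 276°·6/8 = 207.0000° = 3.612832 rad
cos θ = -0.891007, sin θ = -0.453990 (intermediates below are computed at full precision and shown rounded to 5 d.p.)
v1: (-4.5,-3) → rotate → (2.64756,4.71598) → ×s → (2.48870,4.43302) → (2.49,4.43)
v2: (2,-5) → rotate → (-4.05197,3.54705) → ×s → (-3.80885,3.33423) → (-3.81,3.33)
v3: (3.5,-3) → rotate → (-4.48049,1.08405) → ×s → (-4.21166,1.01901) → (-4.21,1.02)
v4: (3.5,-2.5) → rotate → (-4.25350,0.63855) → ×s → (-3.99829,0.60024) → (-4.00,0.60)
v5: (2.5,0) → rotate → (-2.22752,-1.13498) → ×s → (-2.09387,-1.06688) → (-2.09,-1.07)
v6: (-0.5,4.5) → rotate → (2.48846,-3.78253) → ×s → (2.33915,-3.55558) → (2.34,-3.56)
v7: (-3.5,4) → rotate → (4.93448,-1.97506) → ×s → (4.63842,-1.85656) → (4.64,-1.86)
v8: (-4.5,-1.5) → rotate → (3.32854,3.37947) → ×s → (3.12883,3.17670) → (3.13,3.18)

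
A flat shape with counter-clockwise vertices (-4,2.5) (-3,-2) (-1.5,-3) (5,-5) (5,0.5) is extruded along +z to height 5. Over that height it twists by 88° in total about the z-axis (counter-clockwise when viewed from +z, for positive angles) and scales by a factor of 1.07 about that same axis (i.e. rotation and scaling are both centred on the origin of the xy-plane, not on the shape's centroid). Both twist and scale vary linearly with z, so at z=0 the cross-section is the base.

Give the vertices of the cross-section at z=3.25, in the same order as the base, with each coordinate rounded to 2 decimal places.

Cross-section at z=3.25: (-4.46,-2.10) (0.06,-3.77) (1.79,-3.02) (7.23,1.56) (2.39,4.68)

t = z/height = 3.25/5 = 0.65
s = 1 + (scale-1)·z/height = 1 + (1.07-1)·3.25/5 = 1.045500
θ = twist·z/height = 88°·3.25/5 = 57.2000° = 0.998328 rad
cos θ = 0.541708, sin θ = 0.840567 (intermediates below are computed at full precision and shown rounded to 5 d.p.)
v1: (-4,2.5) → rotate → (-4.26825,-2.00800) → ×s → (-4.46245,-2.09936) → (-4.46,-2.10)
v2: (-3,-2) → rotate → (0.05601,-3.60512) → ×s → (0.05856,-3.76915) → (0.06,-3.77)
v3: (-1.5,-3) → rotate → (1.70914,-2.88597) → ×s → (1.78690,-3.01729) → (1.79,-3.02)
v4: (5,-5) → rotate → (6.91137,1.49429) → ×s → (7.22584,1.56228) → (7.23,1.56)
v5: (5,0.5) → rotate → (2.28826,4.47369) → ×s → (2.39237,4.67724) → (2.39,4.68)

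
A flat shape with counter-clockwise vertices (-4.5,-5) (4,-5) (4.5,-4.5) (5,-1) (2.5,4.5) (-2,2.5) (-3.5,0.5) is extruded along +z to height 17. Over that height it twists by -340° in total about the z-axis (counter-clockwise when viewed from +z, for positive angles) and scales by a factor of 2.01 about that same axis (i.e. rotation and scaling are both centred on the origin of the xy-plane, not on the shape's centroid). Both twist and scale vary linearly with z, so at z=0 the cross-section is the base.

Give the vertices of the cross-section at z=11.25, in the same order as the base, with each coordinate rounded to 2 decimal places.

t = z/height = 11.25/17 = 0.661765
s = 1 + (scale-1)·z/height = 1 + (2.01-1)·11.25/17 = 1.668382
θ = twist·z/height = -340°·11.25/17 = -225.0000° = -3.926991 rad
cos θ = -0.707107, sin θ = 0.707107 (intermediates below are computed at full precision and shown rounded to 5 d.p.)
v1: (-4.5,-5) → rotate → (6.71751,0.35355) → ×s → (11.20738,0.58986) → (11.21,0.59)
v2: (4,-5) → rotate → (0.70711,6.36396) → ×s → (1.17972,10.61752) → (1.18,10.62)
v3: (4.5,-4.5) → rotate → (-0.00000,6.36396) → ×s → (-0.00000,10.61752) → (0.00,10.62)
v4: (5,-1) → rotate → (-2.82843,4.24264) → ×s → (-4.71890,7.07835) → (-4.72,7.08)
v5: (2.5,4.5) → rotate → (-4.94975,-1.41421) → ×s → (-8.25807,-2.35945) → (-8.26,-2.36)
v6: (-2,2.5) → rotate → (-0.35355,-3.18198) → ×s → (-0.58986,-5.30876) → (-0.59,-5.31)
v7: (-3.5,0.5) → rotate → (2.12132,-2.82843) → ×s → (3.53917,-4.71890) → (3.54,-4.72)

Cross-section at z=11.25: (11.21,0.59) (1.18,10.62) (0.00,10.62) (-4.72,7.08) (-8.26,-2.36) (-0.59,-5.31) (3.54,-4.72)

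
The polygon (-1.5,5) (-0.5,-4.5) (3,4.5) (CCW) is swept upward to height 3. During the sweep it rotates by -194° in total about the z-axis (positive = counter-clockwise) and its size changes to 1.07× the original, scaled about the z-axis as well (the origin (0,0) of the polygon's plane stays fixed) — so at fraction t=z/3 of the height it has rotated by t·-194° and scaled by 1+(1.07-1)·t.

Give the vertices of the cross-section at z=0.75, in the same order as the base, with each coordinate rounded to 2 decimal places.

Cross-section at z=0.75: (2.80,4.51) (-3.77,-2.65) (5.45,0.75)

t = z/height = 0.75/3 = 0.25
s = 1 + (scale-1)·z/height = 1 + (1.07-1)·0.75/3 = 1.017500
θ = twist·z/height = -194°·0.75/3 = -48.5000° = -0.846485 rad
cos θ = 0.662620, sin θ = -0.748956 (intermediates below are computed at full precision and shown rounded to 5 d.p.)
v1: (-1.5,5) → rotate → (2.75085,4.43653) → ×s → (2.79899,4.51417) → (2.80,4.51)
v2: (-0.5,-4.5) → rotate → (-3.70161,-2.60731) → ×s → (-3.76639,-2.65294) → (-3.77,-2.65)
v3: (3,4.5) → rotate → (5.35816,0.73492) → ×s → (5.45193,0.74778) → (5.45,0.75)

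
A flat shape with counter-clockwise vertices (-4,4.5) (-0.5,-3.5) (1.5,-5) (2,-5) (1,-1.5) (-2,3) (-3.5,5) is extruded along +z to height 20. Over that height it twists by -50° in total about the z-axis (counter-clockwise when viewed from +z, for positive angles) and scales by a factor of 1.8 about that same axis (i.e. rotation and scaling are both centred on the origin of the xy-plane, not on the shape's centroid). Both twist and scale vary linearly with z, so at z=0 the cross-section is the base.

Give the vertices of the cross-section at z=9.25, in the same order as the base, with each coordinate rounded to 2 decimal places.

Cross-section at z=9.25: (-2.62,7.82) (-2.51,-4.14) (-0.80,-7.11) (-0.17,-7.38) (0.45,-2.43) (-0.91,4.86) (-1.72,8.18)

t = z/height = 9.25/20 = 0.4625
s = 1 + (scale-1)·z/height = 1 + (1.8-1)·9.25/20 = 1.370000
θ = twist·z/height = -50°·9.25/20 = -23.1250° = -0.403607 rad
cos θ = 0.919650, sin θ = -0.392738 (intermediates below are computed at full precision and shown rounded to 5 d.p.)
v1: (-4,4.5) → rotate → (-1.91128,5.70938) → ×s → (-2.61845,7.82185) → (-2.62,7.82)
v2: (-0.5,-3.5) → rotate → (-1.83441,-3.02241) → ×s → (-2.51314,-4.14070) → (-2.51,-4.14)
v3: (1.5,-5) → rotate → (-0.58422,-5.18736) → ×s → (-0.80038,-7.10668) → (-0.80,-7.11)
v4: (2,-5) → rotate → (-0.12439,-5.38373) → ×s → (-0.17042,-7.37571) → (-0.17,-7.38)
v5: (1,-1.5) → rotate → (0.33054,-1.77221) → ×s → (0.45284,-2.42793) → (0.45,-2.43)
v6: (-2,3) → rotate → (-0.66109,3.54443) → ×s → (-0.90569,4.85587) → (-0.91,4.86)
v7: (-3.5,5) → rotate → (-1.25508,5.97284) → ×s → (-1.71946,8.18278) → (-1.72,8.18)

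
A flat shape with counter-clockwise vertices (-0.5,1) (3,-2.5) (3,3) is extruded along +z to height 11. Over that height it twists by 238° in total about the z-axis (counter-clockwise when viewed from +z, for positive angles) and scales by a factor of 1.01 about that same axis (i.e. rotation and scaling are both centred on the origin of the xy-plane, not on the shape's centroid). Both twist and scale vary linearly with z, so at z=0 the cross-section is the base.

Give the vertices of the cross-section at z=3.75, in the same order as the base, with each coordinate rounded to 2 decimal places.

t = z/height = 3.75/11 = 0.340909
s = 1 + (scale-1)·z/height = 1 + (1.01-1)·3.75/11 = 1.003409
θ = twist·z/height = 238°·3.75/11 = 81.1364° = 1.416097 rad
cos θ = 0.154083, sin θ = 0.988058 (intermediates below are computed at full precision and shown rounded to 5 d.p.)
v1: (-0.5,1) → rotate → (-1.06510,-0.33995) → ×s → (-1.06873,-0.34110) → (-1.07,-0.34)
v2: (3,-2.5) → rotate → (2.93239,2.57897) → ×s → (2.94239,2.58776) → (2.94,2.59)
v3: (3,3) → rotate → (-2.50192,3.42642) → ×s → (-2.51045,3.43810) → (-2.51,3.44)

Cross-section at z=3.75: (-1.07,-0.34) (2.94,2.59) (-2.51,3.44)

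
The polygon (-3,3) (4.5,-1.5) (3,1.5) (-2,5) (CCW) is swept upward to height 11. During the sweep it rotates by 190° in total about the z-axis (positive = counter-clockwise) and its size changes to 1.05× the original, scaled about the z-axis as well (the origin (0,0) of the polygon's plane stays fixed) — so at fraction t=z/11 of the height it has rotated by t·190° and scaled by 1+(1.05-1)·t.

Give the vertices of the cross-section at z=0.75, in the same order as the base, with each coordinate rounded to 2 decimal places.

Cross-section at z=0.75: (-3.61,2.26) (4.74,-0.45) (2.60,2.14) (-3.08,4.44)

t = z/height = 0.75/11 = 0.0681818
s = 1 + (scale-1)·z/height = 1 + (1.05-1)·0.75/11 = 1.003409
θ = twist·z/height = 190°·0.75/11 = 12.9545° = 0.226099 rad
cos θ = 0.974548, sin θ = 0.224178 (intermediates below are computed at full precision and shown rounded to 5 d.p.)
v1: (-3,3) → rotate → (-3.59618,2.25111) → ×s → (-3.60844,2.25878) → (-3.61,2.26)
v2: (4.5,-1.5) → rotate → (4.72173,-0.45302) → ×s → (4.73783,-0.45457) → (4.74,-0.45)
v3: (3,1.5) → rotate → (2.58738,2.13436) → ×s → (2.59620,2.14163) → (2.60,2.14)
v4: (-2,5) → rotate → (-3.06999,4.42439) → ×s → (-3.08045,4.43947) → (-3.08,4.44)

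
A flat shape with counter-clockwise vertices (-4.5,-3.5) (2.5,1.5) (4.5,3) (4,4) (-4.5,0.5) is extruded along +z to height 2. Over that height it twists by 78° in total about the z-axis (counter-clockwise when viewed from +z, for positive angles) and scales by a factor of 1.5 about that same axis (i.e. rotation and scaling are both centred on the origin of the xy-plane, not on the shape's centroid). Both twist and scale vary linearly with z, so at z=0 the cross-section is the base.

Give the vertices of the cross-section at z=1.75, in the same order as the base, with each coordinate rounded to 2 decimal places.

t = z/height = 1.75/2 = 0.875
s = 1 + (scale-1)·z/height = 1 + (1.5-1)·1.75/2 = 1.437500
θ = twist·z/height = 78°·1.75/2 = 68.2500° = 1.191187 rad
cos θ = 0.370557, sin θ = 0.928810 (intermediates below are computed at full precision and shown rounded to 5 d.p.)
v1: (-4.5,-3.5) → rotate → (1.58332,-5.47659) → ×s → (2.27603,-7.87260) → (2.28,-7.87)
v2: (2.5,1.5) → rotate → (-0.46682,2.87786) → ×s → (-0.67105,4.13692) → (-0.67,4.14)
v3: (4.5,3) → rotate → (-1.11892,5.29132) → ×s → (-1.60845,7.60627) → (-1.61,7.61)
v4: (4,4) → rotate → (-2.23301,5.19747) → ×s → (-3.20995,7.47136) → (-3.21,7.47)
v5: (-4.5,0.5) → rotate → (-2.13191,-3.99436) → ×s → (-3.06463,-5.74190) → (-3.06,-5.74)

Cross-section at z=1.75: (2.28,-7.87) (-0.67,4.14) (-1.61,7.61) (-3.21,7.47) (-3.06,-5.74)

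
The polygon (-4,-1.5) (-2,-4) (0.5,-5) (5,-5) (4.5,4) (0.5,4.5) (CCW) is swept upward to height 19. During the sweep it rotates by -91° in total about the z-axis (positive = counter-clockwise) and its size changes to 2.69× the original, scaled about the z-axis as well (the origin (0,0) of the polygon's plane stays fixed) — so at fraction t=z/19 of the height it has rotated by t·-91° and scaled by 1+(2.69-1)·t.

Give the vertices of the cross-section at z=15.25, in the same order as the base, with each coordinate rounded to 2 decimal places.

t = z/height = 15.25/19 = 0.802632
s = 1 + (scale-1)·z/height = 1 + (2.69-1)·15.25/19 = 2.356447
θ = twist·z/height = -91°·15.25/19 = -73.0395° = -1.274779 rad
cos θ = 0.291713, sin θ = -0.956506 (intermediates below are computed at full precision and shown rounded to 5 d.p.)
v1: (-4,-1.5) → rotate → (-2.60161,3.38845) → ×s → (-6.13056,7.98472) → (-6.13,7.98)
v2: (-2,-4) → rotate → (-4.40945,0.74616) → ×s → (-10.39064,1.75829) → (-10.39,1.76)
v3: (0.5,-5) → rotate → (-4.63667,-1.93682) → ×s → (-10.92608,-4.56401) → (-10.93,-4.56)
v4: (5,-5) → rotate → (-3.32397,-6.24109) → ×s → (-7.83275,-14.70681) → (-7.83,-14.71)
v5: (4.5,4) → rotate → (5.13873,-3.13743) → ×s → (12.10915,-7.39318) → (12.11,-7.39)
v6: (0.5,4.5) → rotate → (4.45013,0.83445) → ×s → (10.48650,1.96635) → (10.49,1.97)

Cross-section at z=15.25: (-6.13,7.98) (-10.39,1.76) (-10.93,-4.56) (-7.83,-14.71) (12.11,-7.39) (10.49,1.97)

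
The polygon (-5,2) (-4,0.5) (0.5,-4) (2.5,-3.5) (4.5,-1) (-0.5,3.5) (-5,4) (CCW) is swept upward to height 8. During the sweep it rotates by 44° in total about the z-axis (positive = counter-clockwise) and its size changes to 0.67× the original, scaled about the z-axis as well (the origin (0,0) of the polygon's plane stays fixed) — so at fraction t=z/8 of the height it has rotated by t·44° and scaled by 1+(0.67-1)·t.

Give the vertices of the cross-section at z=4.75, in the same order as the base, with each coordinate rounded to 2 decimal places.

t = z/height = 4.75/8 = 0.59375
s = 1 + (scale-1)·z/height = 1 + (0.67-1)·4.75/8 = 0.804063
θ = twist·z/height = 44°·4.75/8 = 26.1250° = 0.455967 rad
cos θ = 0.897836, sin θ = 0.440331 (intermediates below are computed at full precision and shown rounded to 5 d.p.)
v1: (-5,2) → rotate → (-5.36984,-0.40598) → ×s → (-4.31769,-0.32644) → (-4.32,-0.33)
v2: (-4,0.5) → rotate → (-3.81151,-1.31241) → ×s → (-3.06469,-1.05526) → (-3.06,-1.06)
v3: (0.5,-4) → rotate → (2.21024,-3.37118) → ×s → (1.77717,-2.71064) → (1.78,-2.71)
v4: (2.5,-3.5) → rotate → (3.78575,-2.04160) → ×s → (3.04398,-1.64157) → (3.04,-1.64)
v5: (4.5,-1) → rotate → (4.48059,1.08365) → ×s → (3.60268,0.87133) → (3.60,0.87)
v6: (-0.5,3.5) → rotate → (-1.99008,2.92226) → ×s → (-1.60015,2.34968) → (-1.60,2.35)
v7: (-5,4) → rotate → (-6.25050,1.38969) → ×s → (-5.02579,1.11740) → (-5.03,1.12)

Cross-section at z=4.75: (-4.32,-0.33) (-3.06,-1.06) (1.78,-2.71) (3.04,-1.64) (3.60,0.87) (-1.60,2.35) (-5.03,1.12)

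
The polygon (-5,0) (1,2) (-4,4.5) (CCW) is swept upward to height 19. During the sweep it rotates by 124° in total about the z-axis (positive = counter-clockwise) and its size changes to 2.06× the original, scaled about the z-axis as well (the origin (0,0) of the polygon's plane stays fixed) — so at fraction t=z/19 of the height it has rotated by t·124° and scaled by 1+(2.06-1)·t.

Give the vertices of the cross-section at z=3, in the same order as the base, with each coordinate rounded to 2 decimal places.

t = z/height = 3/19 = 0.157895
s = 1 + (scale-1)·z/height = 1 + (2.06-1)·3/19 = 1.167368
θ = twist·z/height = 124°·3/19 = 19.5789° = 0.341717 rad
cos θ = 0.942181, sin θ = 0.335105 (intermediates below are computed at full precision and shown rounded to 5 d.p.)
v1: (-5,0) → rotate → (-4.71090,-1.67553) → ×s → (-5.49936,-1.95596) → (-5.50,-1.96)
v2: (1,2) → rotate → (0.27197,2.21947) → ×s → (0.31749,2.59094) → (0.32,2.59)
v3: (-4,4.5) → rotate → (-5.27670,2.89939) → ×s → (-6.15985,3.38466) → (-6.16,3.38)

Cross-section at z=3: (-5.50,-1.96) (0.32,2.59) (-6.16,3.38)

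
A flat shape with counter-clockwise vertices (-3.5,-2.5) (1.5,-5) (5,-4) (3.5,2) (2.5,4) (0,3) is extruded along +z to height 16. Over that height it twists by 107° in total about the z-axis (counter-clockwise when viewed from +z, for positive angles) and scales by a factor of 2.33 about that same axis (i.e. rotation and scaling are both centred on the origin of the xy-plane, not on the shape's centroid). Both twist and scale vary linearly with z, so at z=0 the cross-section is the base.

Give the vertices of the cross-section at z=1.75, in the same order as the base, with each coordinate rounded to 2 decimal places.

t = z/height = 1.75/16 = 0.109375
s = 1 + (scale-1)·z/height = 1 + (2.33-1)·1.75/16 = 1.145469
θ = twist·z/height = 107°·1.75/16 = 11.7031° = 0.204258 rad
cos θ = 0.979212, sin θ = 0.202841 (intermediates below are computed at full precision and shown rounded to 5 d.p.)
v1: (-3.5,-2.5) → rotate → (-2.92014,-3.15797) → ×s → (-3.34493,-3.61736) → (-3.34,-3.62)
v2: (1.5,-5) → rotate → (2.48302,-4.59180) → ×s → (2.84422,-5.25976) → (2.84,-5.26)
v3: (5,-4) → rotate → (5.70742,-2.90264) → ×s → (6.53767,-3.32489) → (6.54,-3.32)
v4: (3.5,2) → rotate → (3.02156,2.66837) → ×s → (3.46110,3.05653) → (3.46,3.06)
v5: (2.5,4) → rotate → (1.63667,4.42395) → ×s → (1.87475,5.06750) → (1.87,5.07)
v6: (0,3) → rotate → (-0.60852,2.93764) → ×s → (-0.69704,3.36497) → (-0.70,3.36)

Cross-section at z=1.75: (-3.34,-3.62) (2.84,-5.26) (6.54,-3.32) (3.46,3.06) (1.87,5.07) (-0.70,3.36)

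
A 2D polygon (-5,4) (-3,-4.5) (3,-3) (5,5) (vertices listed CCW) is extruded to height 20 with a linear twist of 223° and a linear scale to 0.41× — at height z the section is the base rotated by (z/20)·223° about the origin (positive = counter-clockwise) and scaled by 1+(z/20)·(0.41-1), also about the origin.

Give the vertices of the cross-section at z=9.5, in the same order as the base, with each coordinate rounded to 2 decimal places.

Cross-section at z=9.5: (-1.78,-4.25) (3.71,-1.19) (1.48,2.67) (-4.45,2.47)

t = z/height = 9.5/20 = 0.475
s = 1 + (scale-1)·z/height = 1 + (0.41-1)·9.5/20 = 0.719750
θ = twist·z/height = 223°·9.5/20 = 105.9250° = 1.848740 rad
cos θ = -0.274379, sin θ = 0.961622 (intermediates below are computed at full precision and shown rounded to 5 d.p.)
v1: (-5,4) → rotate → (-2.47459,-5.90562) → ×s → (-1.78109,-4.25057) → (-1.78,-4.25)
v2: (-3,-4.5) → rotate → (5.15043,-1.65016) → ×s → (3.70702,-1.18770) → (3.71,-1.19)
v3: (3,-3) → rotate → (2.06173,3.70800) → ×s → (1.48393,2.66883) → (1.48,2.67)
v4: (5,5) → rotate → (-6.18000,3.43621) → ×s → (-4.44806,2.47322) → (-4.45,2.47)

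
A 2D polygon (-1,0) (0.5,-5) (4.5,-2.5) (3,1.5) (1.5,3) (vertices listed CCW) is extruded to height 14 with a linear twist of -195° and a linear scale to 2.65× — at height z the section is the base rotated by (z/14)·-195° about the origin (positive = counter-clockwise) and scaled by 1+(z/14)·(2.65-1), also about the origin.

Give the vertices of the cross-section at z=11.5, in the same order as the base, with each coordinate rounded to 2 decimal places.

t = z/height = 11.5/14 = 0.821429
s = 1 + (scale-1)·z/height = 1 + (2.65-1)·11.5/14 = 2.355357
θ = twist·z/height = -195°·11.5/14 = -160.1786° = -2.795643 rad
cos θ = -0.940754, sin θ = -0.339090 (intermediates below are computed at full precision and shown rounded to 5 d.p.)
v1: (-1,0) → rotate → (0.94075,0.33909) → ×s → (2.21581,0.79868) → (2.22,0.80)
v2: (0.5,-5) → rotate → (-2.16583,4.53423) → ×s → (-5.10129,10.67972) → (-5.10,10.68)
v3: (4.5,-2.5) → rotate → (-5.08112,0.82598) → ×s → (-11.96785,1.94548) → (-11.97,1.95)
v4: (3,1.5) → rotate → (-2.31363,-2.42840) → ×s → (-5.44942,-5.71975) → (-5.45,-5.72)
v5: (1.5,3) → rotate → (-0.39386,-3.33090) → ×s → (-0.92768,-7.84545) → (-0.93,-7.85)

Cross-section at z=11.5: (2.22,0.80) (-5.10,10.68) (-11.97,1.95) (-5.45,-5.72) (-0.93,-7.85)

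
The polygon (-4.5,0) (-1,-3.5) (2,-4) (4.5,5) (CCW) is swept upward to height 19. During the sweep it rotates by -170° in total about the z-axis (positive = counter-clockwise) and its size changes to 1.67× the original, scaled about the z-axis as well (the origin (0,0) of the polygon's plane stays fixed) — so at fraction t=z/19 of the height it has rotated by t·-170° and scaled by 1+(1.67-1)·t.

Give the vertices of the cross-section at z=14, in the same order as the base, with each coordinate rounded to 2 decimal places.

Cross-section at z=14: (3.88,5.49) (-3.41,4.24) (-6.60,1.01) (2.22,-9.80)

t = z/height = 14/19 = 0.736842
s = 1 + (scale-1)·z/height = 1 + (1.67-1)·14/19 = 1.493684
θ = twist·z/height = -170°·14/19 = -125.2632° = -2.186255 rad
cos θ = -0.577333, sin θ = -0.816509 (intermediates below are computed at full precision and shown rounded to 5 d.p.)
v1: (-4.5,0) → rotate → (2.59800,3.67429) → ×s → (3.88059,5.48823) → (3.88,5.49)
v2: (-1,-3.5) → rotate → (-2.28045,2.83717) → ×s → (-3.40627,4.23784) → (-3.41,4.24)
v3: (2,-4) → rotate → (-4.42070,0.67631) → ×s → (-6.60313,1.01020) → (-6.60,1.01)
v4: (4.5,5) → rotate → (1.48455,-6.56095) → ×s → (2.21745,-9.79999) → (2.22,-9.80)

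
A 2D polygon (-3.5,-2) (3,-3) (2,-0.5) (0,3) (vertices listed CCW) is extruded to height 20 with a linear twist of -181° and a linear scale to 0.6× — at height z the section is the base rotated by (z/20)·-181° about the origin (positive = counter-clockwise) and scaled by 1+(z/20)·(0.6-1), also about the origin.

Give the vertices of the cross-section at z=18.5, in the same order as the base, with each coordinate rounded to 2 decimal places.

t = z/height = 18.5/20 = 0.925
s = 1 + (scale-1)·z/height = 1 + (0.6-1)·18.5/20 = 0.630000
θ = twist·z/height = -181°·18.5/20 = -167.4250° = -2.922118 rad
cos θ = -0.976012, sin θ = -0.217717 (intermediates below are computed at full precision and shown rounded to 5 d.p.)
v1: (-3.5,-2) → rotate → (2.98061,2.71403) → ×s → (1.87778,1.70984) → (1.88,1.71)
v2: (3,-3) → rotate → (-3.58119,2.27488) → ×s → (-2.25615,1.43318) → (-2.26,1.43)
v3: (2,-0.5) → rotate → (-2.06088,0.05257) → ×s → (-1.29836,0.03312) → (-1.30,0.03)
v4: (0,3) → rotate → (0.65315,-2.92804) → ×s → (0.41149,-1.84466) → (0.41,-1.84)

Cross-section at z=18.5: (1.88,1.71) (-2.26,1.43) (-1.30,0.03) (0.41,-1.84)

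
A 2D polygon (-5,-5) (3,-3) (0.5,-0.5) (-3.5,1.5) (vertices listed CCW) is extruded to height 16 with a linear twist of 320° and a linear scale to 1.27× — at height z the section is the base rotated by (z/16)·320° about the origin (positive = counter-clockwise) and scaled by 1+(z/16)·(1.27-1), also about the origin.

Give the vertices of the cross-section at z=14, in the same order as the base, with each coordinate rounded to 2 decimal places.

t = z/height = 14/16 = 0.875
s = 1 + (scale-1)·z/height = 1 + (1.27-1)·14/16 = 1.236250
θ = twist·z/height = 320°·14/16 = 280.0000° = 4.886922 rad
cos θ = 0.173648, sin θ = -0.984808 (intermediates below are computed at full precision and shown rounded to 5 d.p.)
v1: (-5,-5) → rotate → (-5.79228,4.05580) → ×s → (-7.16071,5.01398) → (-7.16,5.01)
v2: (3,-3) → rotate → (-2.43348,-3.47537) → ×s → (-3.00839,-4.29642) → (-3.01,-4.30)
v3: (0.5,-0.5) → rotate → (-0.40558,-0.57923) → ×s → (-0.50140,-0.71607) → (-0.50,-0.72)
v4: (-3.5,1.5) → rotate → (0.86944,3.70730) → ×s → (1.07485,4.58315) → (1.07,4.58)

Cross-section at z=14: (-7.16,5.01) (-3.01,-4.30) (-0.50,-0.72) (1.07,4.58)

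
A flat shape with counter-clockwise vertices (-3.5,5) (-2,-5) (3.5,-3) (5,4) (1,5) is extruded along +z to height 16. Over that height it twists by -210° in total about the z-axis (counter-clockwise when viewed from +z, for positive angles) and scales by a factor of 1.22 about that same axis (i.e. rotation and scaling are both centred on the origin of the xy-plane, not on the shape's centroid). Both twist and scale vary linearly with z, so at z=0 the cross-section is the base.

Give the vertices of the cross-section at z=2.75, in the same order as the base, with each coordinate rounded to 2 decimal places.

Cross-section at z=2.75: (0.12,6.33) (-4.73,-2.97) (1.10,-4.66) (6.64,0.30) (3.90,3.58)

t = z/height = 2.75/16 = 0.171875
s = 1 + (scale-1)·z/height = 1 + (1.22-1)·2.75/16 = 1.037813
θ = twist·z/height = -210°·2.75/16 = -36.0938° = -0.629955 rad
cos θ = 0.808054, sin θ = -0.589108 (intermediates below are computed at full precision and shown rounded to 5 d.p.)
v1: (-3.5,5) → rotate → (0.11735,6.10215) → ×s → (0.12179,6.33289) → (0.12,6.33)
v2: (-2,-5) → rotate → (-4.56165,-2.86205) → ×s → (-4.73414,-2.97028) → (-4.73,-2.97)
v3: (3.5,-3) → rotate → (1.06086,-4.48604) → ×s → (1.10098,-4.65567) → (1.10,-4.66)
v4: (5,4) → rotate → (6.39670,0.28668) → ×s → (6.63858,0.29752) → (6.64,0.30)
v5: (1,5) → rotate → (3.75360,3.45116) → ×s → (3.89553,3.58166) → (3.90,3.58)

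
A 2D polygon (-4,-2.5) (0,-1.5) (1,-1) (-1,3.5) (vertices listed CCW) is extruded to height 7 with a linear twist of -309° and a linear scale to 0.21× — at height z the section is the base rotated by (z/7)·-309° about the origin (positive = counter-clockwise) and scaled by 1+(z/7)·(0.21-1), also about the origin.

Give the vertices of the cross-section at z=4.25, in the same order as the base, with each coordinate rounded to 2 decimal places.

t = z/height = 4.25/7 = 0.607143
s = 1 + (scale-1)·z/height = 1 + (0.21-1)·4.25/7 = 0.520357
θ = twist·z/height = -309°·4.25/7 = -187.6071° = -3.274362 rad
cos θ = -0.991199, sin θ = 0.132380 (intermediates below are computed at full precision and shown rounded to 5 d.p.)
v1: (-4,-2.5) → rotate → (4.29575,1.94848) → ×s → (2.23532,1.01390) → (2.24,1.01)
v2: (0,-1.5) → rotate → (0.19857,1.48680) → ×s → (0.10333,0.77367) → (0.10,0.77)
v3: (1,-1) → rotate → (-0.85882,1.12358) → ×s → (-0.44689,0.58466) → (-0.45,0.58)
v4: (-1,3.5) → rotate → (0.52787,-3.60158) → ×s → (0.27468,-1.87411) → (0.27,-1.87)

Cross-section at z=4.25: (2.24,1.01) (0.10,0.77) (-0.45,0.58) (0.27,-1.87)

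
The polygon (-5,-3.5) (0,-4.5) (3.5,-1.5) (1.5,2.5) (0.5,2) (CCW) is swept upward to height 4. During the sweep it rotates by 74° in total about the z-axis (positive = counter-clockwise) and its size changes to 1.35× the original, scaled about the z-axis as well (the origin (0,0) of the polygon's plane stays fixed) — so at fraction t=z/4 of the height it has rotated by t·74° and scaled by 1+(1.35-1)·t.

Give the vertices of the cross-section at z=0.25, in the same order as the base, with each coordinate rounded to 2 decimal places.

t = z/height = 0.25/4 = 0.0625
s = 1 + (scale-1)·z/height = 1 + (1.35-1)·0.25/4 = 1.021875
θ = twist·z/height = 74°·0.25/4 = 4.6250° = 0.080721 rad
cos θ = 0.996744, sin θ = 0.080634 (intermediates below are computed at full precision and shown rounded to 5 d.p.)
v1: (-5,-3.5) → rotate → (-4.70150,-3.89177) → ×s → (-4.80435,-3.97691) → (-4.80,-3.98)
v2: (0,-4.5) → rotate → (0.36285,-4.48535) → ×s → (0.37079,-4.58346) → (0.37,-4.58)
v3: (3.5,-1.5) → rotate → (3.60955,-1.21290) → ×s → (3.68851,-1.23943) → (3.69,-1.24)
v4: (1.5,2.5) → rotate → (1.29353,2.61281) → ×s → (1.32183,2.66997) → (1.32,2.67)
v5: (0.5,2) → rotate → (0.33710,2.03380) → ×s → (0.34448,2.07829) → (0.34,2.08)

Cross-section at z=0.25: (-4.80,-3.98) (0.37,-4.58) (3.69,-1.24) (1.32,2.67) (0.34,2.08)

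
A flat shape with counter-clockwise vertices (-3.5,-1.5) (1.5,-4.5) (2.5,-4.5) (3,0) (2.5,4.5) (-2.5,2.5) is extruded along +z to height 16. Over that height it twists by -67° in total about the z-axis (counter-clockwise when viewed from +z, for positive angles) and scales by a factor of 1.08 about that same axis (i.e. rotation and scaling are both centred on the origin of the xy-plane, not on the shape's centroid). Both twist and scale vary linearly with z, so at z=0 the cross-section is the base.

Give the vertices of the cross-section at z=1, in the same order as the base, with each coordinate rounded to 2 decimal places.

t = z/height = 1/16 = 0.0625
s = 1 + (scale-1)·z/height = 1 + (1.08-1)·1/16 = 1.005000
θ = twist·z/height = -67°·1/16 = -4.1875° = -0.073086 rad
cos θ = 0.997330, sin θ = -0.073021 (intermediates below are computed at full precision and shown rounded to 5 d.p.)
v1: (-3.5,-1.5) → rotate → (-3.60019,-1.24042) → ×s → (-3.61819,-1.24663) → (-3.62,-1.25)
v2: (1.5,-4.5) → rotate → (1.16740,-4.59752) → ×s → (1.17324,-4.62051) → (1.17,-4.62)
v3: (2.5,-4.5) → rotate → (2.16473,-4.67054) → ×s → (2.17556,-4.69389) → (2.18,-4.69)
v4: (3,0) → rotate → (2.99199,-0.21906) → ×s → (3.00695,-0.22016) → (3.01,-0.22)
v5: (2.5,4.5) → rotate → (2.82192,4.30544) → ×s → (2.83603,4.32696) → (2.84,4.33)
v6: (-2.5,2.5) → rotate → (-2.31077,2.67588) → ×s → (-2.32233,2.68926) → (-2.32,2.69)

Cross-section at z=1: (-3.62,-1.25) (1.17,-4.62) (2.18,-4.69) (3.01,-0.22) (2.84,4.33) (-2.32,2.69)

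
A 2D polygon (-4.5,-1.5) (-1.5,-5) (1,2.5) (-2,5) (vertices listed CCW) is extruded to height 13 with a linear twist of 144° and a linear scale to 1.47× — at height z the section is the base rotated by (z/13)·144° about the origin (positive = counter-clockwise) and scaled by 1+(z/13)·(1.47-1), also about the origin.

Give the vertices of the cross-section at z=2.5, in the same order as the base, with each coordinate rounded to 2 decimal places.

Cross-section at z=2.5: (-3.58,-3.73) (1.09,-5.59) (-0.30,2.92) (-4.46,3.81)

t = z/height = 2.5/13 = 0.192308
s = 1 + (scale-1)·z/height = 1 + (1.47-1)·2.5/13 = 1.090385
θ = twist·z/height = 144°·2.5/13 = 27.6923° = 0.483322 rad
cos θ = 0.885456, sin θ = 0.464723 (intermediates below are computed at full precision and shown rounded to 5 d.p.)
v1: (-4.5,-1.5) → rotate → (-3.28747,-3.41944) → ×s → (-3.58460,-3.72850) → (-3.58,-3.73)
v2: (-1.5,-5) → rotate → (0.99543,-5.12436) → ×s → (1.08540,-5.58753) → (1.09,-5.59)
v3: (1,2.5) → rotate → (-0.27635,2.67836) → ×s → (-0.30133,2.92045) → (-0.30,2.92)
v4: (-2,5) → rotate → (-4.09453,3.49783) → ×s → (-4.46461,3.81398) → (-4.46,3.81)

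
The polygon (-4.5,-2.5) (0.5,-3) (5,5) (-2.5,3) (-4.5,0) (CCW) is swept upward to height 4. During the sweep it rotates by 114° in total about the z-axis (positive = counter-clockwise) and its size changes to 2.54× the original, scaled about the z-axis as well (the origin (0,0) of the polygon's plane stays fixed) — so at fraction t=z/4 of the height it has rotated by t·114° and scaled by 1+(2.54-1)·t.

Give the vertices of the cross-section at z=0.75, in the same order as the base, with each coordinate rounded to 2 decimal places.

Cross-section at z=0.75: (-4.23,-5.11) (2.01,-3.37) (3.65,8.35) (-4.41,2.43) (-5.40,-2.11)

t = z/height = 0.75/4 = 0.1875
s = 1 + (scale-1)·z/height = 1 + (2.54-1)·0.75/4 = 1.288750
θ = twist·z/height = 114°·0.75/4 = 21.3750° = 0.373064 rad
cos θ = 0.931215, sin θ = 0.364470 (intermediates below are computed at full precision and shown rounded to 5 d.p.)
v1: (-4.5,-2.5) → rotate → (-3.27929,-3.96815) → ×s → (-4.22619,-5.11396) → (-4.23,-5.11)
v2: (0.5,-3) → rotate → (1.55902,-2.61141) → ×s → (2.00919,-3.36545) → (2.01,-3.37)
v3: (5,5) → rotate → (2.83372,6.47843) → ×s → (3.65196,8.34907) → (3.65,8.35)
v4: (-2.5,3) → rotate → (-3.42145,1.88247) → ×s → (-4.40939,2.42603) → (-4.41,2.43)
v5: (-4.5,0) → rotate → (-4.19047,-1.64012) → ×s → (-5.40046,-2.11370) → (-5.40,-2.11)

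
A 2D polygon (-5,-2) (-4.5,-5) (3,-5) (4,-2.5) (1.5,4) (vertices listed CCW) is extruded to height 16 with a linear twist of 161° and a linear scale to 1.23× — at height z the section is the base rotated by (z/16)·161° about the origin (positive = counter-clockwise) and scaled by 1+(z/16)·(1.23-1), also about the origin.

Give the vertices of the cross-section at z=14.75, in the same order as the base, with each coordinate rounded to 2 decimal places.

t = z/height = 14.75/16 = 0.921875
s = 1 + (scale-1)·z/height = 1 + (1.23-1)·14.75/16 = 1.212031
θ = twist·z/height = 161°·14.75/16 = 148.4219° = 2.590450 rad
cos θ = -0.851927, sin θ = 0.523661 (intermediates below are computed at full precision and shown rounded to 5 d.p.)
v1: (-5,-2) → rotate → (5.30696,-0.91445) → ×s → (6.43220,-1.10834) → (6.43,-1.11)
v2: (-4.5,-5) → rotate → (6.45197,1.90316) → ×s → (7.81999,2.30669) → (7.82,2.31)
v3: (3,-5) → rotate → (0.06252,5.83062) → ×s → (0.07578,7.06689) → (0.08,7.07)
v4: (4,-2.5) → rotate → (-2.09856,4.22446) → ×s → (-2.54352,5.12018) → (-2.54,5.12)
v5: (1.5,4) → rotate → (-3.37253,-2.62222) → ×s → (-4.08762,-3.17821) → (-4.09,-3.18)

Cross-section at z=14.75: (6.43,-1.11) (7.82,2.31) (0.08,7.07) (-2.54,5.12) (-4.09,-3.18)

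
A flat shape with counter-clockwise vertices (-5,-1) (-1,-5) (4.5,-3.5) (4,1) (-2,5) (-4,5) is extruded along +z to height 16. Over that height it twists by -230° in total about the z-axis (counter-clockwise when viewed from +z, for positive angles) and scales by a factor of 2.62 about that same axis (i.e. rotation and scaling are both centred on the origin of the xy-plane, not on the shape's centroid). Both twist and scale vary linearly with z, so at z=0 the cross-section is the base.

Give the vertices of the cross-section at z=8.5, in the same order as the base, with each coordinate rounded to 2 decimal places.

Cross-section at z=8.5: (3.38,8.86) (-6.88,6.53) (-9.97,-3.62) (-2.39,-7.29) (9.86,-1.81) (11.84,1.34)

t = z/height = 8.5/16 = 0.53125
s = 1 + (scale-1)·z/height = 1 + (2.62-1)·8.5/16 = 1.860625
θ = twist·z/height = -230°·8.5/16 = -122.1875° = -2.132574 rad
cos θ = -0.532692, sin θ = -0.846309 (intermediates below are computed at full precision and shown rounded to 5 d.p.)
v1: (-5,-1) → rotate → (1.81715,4.76424) → ×s → (3.38103,8.86446) → (3.38,8.86)
v2: (-1,-5) → rotate → (-3.69886,3.50977) → ×s → (-6.88218,6.53036) → (-6.88,6.53)
v3: (4.5,-3.5) → rotate → (-5.35920,-1.94397) → ×s → (-9.97145,-3.61700) → (-9.97,-3.62)
v4: (4,1) → rotate → (-1.28446,-3.91793) → ×s → (-2.38989,-7.28980) → (-2.39,-7.29)
v5: (-2,5) → rotate → (5.29693,-0.97084) → ×s → (9.85560,-1.80637) → (9.86,-1.81)
v6: (-4,5) → rotate → (6.36231,0.72178) → ×s → (11.83788,1.34296) → (11.84,1.34)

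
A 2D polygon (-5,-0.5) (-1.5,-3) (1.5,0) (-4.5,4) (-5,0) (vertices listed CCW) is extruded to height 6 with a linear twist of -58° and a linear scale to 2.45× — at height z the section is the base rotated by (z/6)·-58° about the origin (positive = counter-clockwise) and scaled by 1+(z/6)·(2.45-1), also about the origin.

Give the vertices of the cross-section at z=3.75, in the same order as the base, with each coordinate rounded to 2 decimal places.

Cross-section at z=3.75: (-8.25,4.87) (-5.69,-2.92) (2.31,-1.69) (-2.41,11.22) (-7.69,5.64)

t = z/height = 3.75/6 = 0.625
s = 1 + (scale-1)·z/height = 1 + (2.45-1)·3.75/6 = 1.906250
θ = twist·z/height = -58°·3.75/6 = -36.2500° = -0.632682 rad
cos θ = 0.806445, sin θ = -0.591310 (intermediates below are computed at full precision and shown rounded to 5 d.p.)
v1: (-5,-0.5) → rotate → (-4.32788,2.55333) → ×s → (-8.25002,4.86728) → (-8.25,4.87)
v2: (-1.5,-3) → rotate → (-2.98360,-1.53237) → ×s → (-5.68748,-2.92108) → (-5.69,-2.92)
v3: (1.5,0) → rotate → (1.20967,-0.88696) → ×s → (2.30593,-1.69078) → (2.31,-1.69)
v4: (-4.5,4) → rotate → (-1.26376,5.88667) → ×s → (-2.40905,11.22147) → (-2.41,11.22)
v5: (-5,0) → rotate → (-4.03222,2.95655) → ×s → (-7.68643,5.63592) → (-7.69,5.64)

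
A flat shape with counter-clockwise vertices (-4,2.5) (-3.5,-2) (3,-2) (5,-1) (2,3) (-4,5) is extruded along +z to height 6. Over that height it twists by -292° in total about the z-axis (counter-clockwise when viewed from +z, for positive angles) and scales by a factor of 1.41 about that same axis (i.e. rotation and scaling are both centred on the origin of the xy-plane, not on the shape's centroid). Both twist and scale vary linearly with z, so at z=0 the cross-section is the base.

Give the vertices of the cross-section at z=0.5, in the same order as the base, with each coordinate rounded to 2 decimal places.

t = z/height = 0.5/6 = 0.0833333
s = 1 + (scale-1)·z/height = 1 + (1.41-1)·0.5/6 = 1.034167
θ = twist·z/height = -292°·0.5/6 = -24.3333° = -0.424697 rad
cos θ = 0.911164, sin θ = -0.412045 (intermediates below are computed at full precision and shown rounded to 5 d.p.)
v1: (-4,2.5) → rotate → (-2.61454,3.92609) → ×s → (-2.70387,4.06023) → (-2.70,4.06)
v2: (-3.5,-2) → rotate → (-4.01316,-0.38017) → ×s → (-4.15028,-0.39316) → (-4.15,-0.39)
v3: (3,-2) → rotate → (1.90940,-3.05846) → ×s → (1.97464,-3.16296) → (1.97,-3.16)
v4: (5,-1) → rotate → (4.14377,-2.97139) → ×s → (4.28535,-3.07291) → (4.29,-3.07)
v5: (2,3) → rotate → (3.05846,1.90940) → ×s → (3.16296,1.97464) → (3.16,1.97)
v6: (-4,5) → rotate → (-1.58443,6.20400) → ×s → (-1.63857,6.41597) → (-1.64,6.42)

Cross-section at z=0.5: (-2.70,4.06) (-4.15,-0.39) (1.97,-3.16) (4.29,-3.07) (3.16,1.97) (-1.64,6.42)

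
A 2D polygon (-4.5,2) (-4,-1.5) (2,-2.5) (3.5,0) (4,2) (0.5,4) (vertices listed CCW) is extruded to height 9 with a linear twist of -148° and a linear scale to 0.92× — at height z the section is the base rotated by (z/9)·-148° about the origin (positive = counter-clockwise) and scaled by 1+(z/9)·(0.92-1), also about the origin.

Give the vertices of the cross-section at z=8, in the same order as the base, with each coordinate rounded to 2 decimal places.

Cross-section at z=8: (4.16,1.90) (1.42,3.70) (-2.97,0.15) (-2.16,-2.43) (-1.07,-4.01) (2.47,-2.81)

t = z/height = 8/9 = 0.888889
s = 1 + (scale-1)·z/height = 1 + (0.92-1)·8/9 = 0.928889
θ = twist·z/height = -148°·8/9 = -131.5556° = -2.296078 rad
cos θ = -0.663346, sin θ = -0.748313 (intermediates below are computed at full precision and shown rounded to 5 d.p.)
v1: (-4.5,2) → rotate → (4.48168,2.04072) → ×s → (4.16299,1.89560) → (4.16,1.90)
v2: (-4,-1.5) → rotate → (1.53091,3.98827) → ×s → (1.42205,3.70466) → (1.42,3.70)
v3: (2,-2.5) → rotate → (-3.19747,0.16174) → ×s → (-2.97010,0.15024) → (-2.97,0.15)
v4: (3.5,0) → rotate → (-2.32171,-2.61910) → ×s → (-2.15661,-2.43285) → (-2.16,-2.43)
v5: (4,2) → rotate → (-1.15676,-4.31994) → ×s → (-1.07450,-4.01275) → (-1.07,-4.01)
v6: (0.5,4) → rotate → (2.66158,-3.02754) → ×s → (2.47231,-2.81225) → (2.47,-2.81)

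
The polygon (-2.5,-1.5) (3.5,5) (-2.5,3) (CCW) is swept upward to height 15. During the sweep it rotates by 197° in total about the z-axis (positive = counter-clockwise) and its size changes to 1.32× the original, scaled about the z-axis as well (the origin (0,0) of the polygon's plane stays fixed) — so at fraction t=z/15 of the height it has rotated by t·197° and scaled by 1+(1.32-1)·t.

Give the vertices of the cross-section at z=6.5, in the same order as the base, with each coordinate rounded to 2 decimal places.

t = z/height = 6.5/15 = 0.433333
s = 1 + (scale-1)·z/height = 1 + (1.32-1)·6.5/15 = 1.138667
θ = twist·z/height = 197°·6.5/15 = 85.3667° = 1.489929 rad
cos θ = 0.080779, sin θ = 0.996732 (intermediates below are computed at full precision and shown rounded to 5 d.p.)
v1: (-2.5,-1.5) → rotate → (1.29315,-2.61300) → ×s → (1.47247,-2.97533) → (1.47,-2.98)
v2: (3.5,5) → rotate → (-4.70093,3.89246) → ×s → (-5.35280,4.43221) → (-5.35,4.43)
v3: (-2.5,3) → rotate → (-3.19214,-2.24949) → ×s → (-3.63479,-2.56142) → (-3.63,-2.56)

Cross-section at z=6.5: (1.47,-2.98) (-5.35,4.43) (-3.63,-2.56)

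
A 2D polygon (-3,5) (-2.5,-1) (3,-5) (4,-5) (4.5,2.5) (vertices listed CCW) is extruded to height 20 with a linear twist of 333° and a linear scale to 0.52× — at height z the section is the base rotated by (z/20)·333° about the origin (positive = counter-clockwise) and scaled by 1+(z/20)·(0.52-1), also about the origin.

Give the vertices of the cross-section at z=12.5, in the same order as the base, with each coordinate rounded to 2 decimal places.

t = z/height = 12.5/20 = 0.625
s = 1 + (scale-1)·z/height = 1 + (0.52-1)·12.5/20 = 0.700000
θ = twist·z/height = 333°·12.5/20 = 208.1250° = 3.632467 rad
cos θ = -0.881921, sin θ = -0.471397 (intermediates below are computed at full precision and shown rounded to 5 d.p.)
v1: (-3,5) → rotate → (5.00275,-2.99542) → ×s → (3.50192,-2.09679) → (3.50,-2.10)
v2: (-2.5,-1) → rotate → (1.73341,2.06041) → ×s → (1.21338,1.44229) → (1.21,1.44)
v3: (3,-5) → rotate → (-5.00275,2.99542) → ×s → (-3.50192,2.09679) → (-3.50,2.10)
v4: (4,-5) → rotate → (-5.88467,2.52402) → ×s → (-4.11927,1.76681) → (-4.12,1.77)
v5: (4.5,2.5) → rotate → (-2.79015,-4.32609) → ×s → (-1.95311,-3.02826) → (-1.95,-3.03)

Cross-section at z=12.5: (3.50,-2.10) (1.21,1.44) (-3.50,2.10) (-4.12,1.77) (-1.95,-3.03)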